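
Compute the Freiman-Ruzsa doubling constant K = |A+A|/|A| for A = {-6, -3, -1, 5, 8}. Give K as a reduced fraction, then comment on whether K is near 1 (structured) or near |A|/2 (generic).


|A| = 5.
Compute A + A by enumerating all 25 pairs.
A + A = {-12, -9, -7, -6, -4, -2, -1, 2, 4, 5, 7, 10, 13, 16}, so |A + A| = 14.
K = |A + A| / |A| = 14/5 (already in lowest terms) ≈ 2.8000.
Reference: AP of size 5 gives K = 9/5 ≈ 1.8000; a fully generic set of size 5 gives K ≈ 3.0000.

|A| = 5, |A + A| = 14, K = 14/5.


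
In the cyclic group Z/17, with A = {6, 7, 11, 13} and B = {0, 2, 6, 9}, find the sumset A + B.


Work in Z/17Z: reduce every sum a + b modulo 17.
Enumerate all 16 pairs:
a = 6: 6+0=6, 6+2=8, 6+6=12, 6+9=15
a = 7: 7+0=7, 7+2=9, 7+6=13, 7+9=16
a = 11: 11+0=11, 11+2=13, 11+6=0, 11+9=3
a = 13: 13+0=13, 13+2=15, 13+6=2, 13+9=5
Distinct residues collected: {0, 2, 3, 5, 6, 7, 8, 9, 11, 12, 13, 15, 16}
|A + B| = 13 (out of 17 total residues).

A + B = {0, 2, 3, 5, 6, 7, 8, 9, 11, 12, 13, 15, 16}


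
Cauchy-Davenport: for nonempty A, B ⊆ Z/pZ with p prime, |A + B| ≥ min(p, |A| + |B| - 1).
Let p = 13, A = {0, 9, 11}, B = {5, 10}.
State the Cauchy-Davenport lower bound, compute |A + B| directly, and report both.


Cauchy-Davenport: |A + B| ≥ min(p, |A| + |B| - 1) for A, B nonempty in Z/pZ.
|A| = 3, |B| = 2, p = 13.
CD lower bound = min(13, 3 + 2 - 1) = min(13, 4) = 4.
Compute A + B mod 13 directly:
a = 0: 0+5=5, 0+10=10
a = 9: 9+5=1, 9+10=6
a = 11: 11+5=3, 11+10=8
A + B = {1, 3, 5, 6, 8, 10}, so |A + B| = 6.
Verify: 6 ≥ 4? Yes ✓.

CD lower bound = 4, actual |A + B| = 6.


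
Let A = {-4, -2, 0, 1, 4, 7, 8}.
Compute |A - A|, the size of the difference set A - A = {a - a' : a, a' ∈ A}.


A - A = {a - a' : a, a' ∈ A}; |A| = 7.
Bounds: 2|A|-1 ≤ |A - A| ≤ |A|² - |A| + 1, i.e. 13 ≤ |A - A| ≤ 43.
Note: 0 ∈ A - A always (from a - a). The set is symmetric: if d ∈ A - A then -d ∈ A - A.
Enumerate nonzero differences d = a - a' with a > a' (then include -d):
Positive differences: {1, 2, 3, 4, 5, 6, 7, 8, 9, 10, 11, 12}
Full difference set: {0} ∪ (positive diffs) ∪ (negative diffs).
|A - A| = 1 + 2·12 = 25 (matches direct enumeration: 25).

|A - A| = 25


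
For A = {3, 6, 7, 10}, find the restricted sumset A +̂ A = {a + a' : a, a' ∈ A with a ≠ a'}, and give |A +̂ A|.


Restricted sumset: A +̂ A = {a + a' : a ∈ A, a' ∈ A, a ≠ a'}.
Equivalently, take A + A and drop any sum 2a that is achievable ONLY as a + a for a ∈ A (i.e. sums representable only with equal summands).
Enumerate pairs (a, a') with a < a' (symmetric, so each unordered pair gives one sum; this covers all a ≠ a'):
  3 + 6 = 9
  3 + 7 = 10
  3 + 10 = 13
  6 + 7 = 13
  6 + 10 = 16
  7 + 10 = 17
Collected distinct sums: {9, 10, 13, 16, 17}
|A +̂ A| = 5
(Reference bound: |A +̂ A| ≥ 2|A| - 3 for |A| ≥ 2, with |A| = 4 giving ≥ 5.)

|A +̂ A| = 5


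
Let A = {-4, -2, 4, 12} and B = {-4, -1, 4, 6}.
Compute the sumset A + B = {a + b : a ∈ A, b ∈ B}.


A + B = {a + b : a ∈ A, b ∈ B}.
Enumerate all |A|·|B| = 4·4 = 16 pairs (a, b) and collect distinct sums.
a = -4: -4+-4=-8, -4+-1=-5, -4+4=0, -4+6=2
a = -2: -2+-4=-6, -2+-1=-3, -2+4=2, -2+6=4
a = 4: 4+-4=0, 4+-1=3, 4+4=8, 4+6=10
a = 12: 12+-4=8, 12+-1=11, 12+4=16, 12+6=18
Collecting distinct sums: A + B = {-8, -6, -5, -3, 0, 2, 3, 4, 8, 10, 11, 16, 18}
|A + B| = 13

A + B = {-8, -6, -5, -3, 0, 2, 3, 4, 8, 10, 11, 16, 18}


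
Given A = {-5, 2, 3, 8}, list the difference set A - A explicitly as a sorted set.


A - A = {a - a' : a, a' ∈ A}.
Compute a - a' for each ordered pair (a, a'):
a = -5: -5--5=0, -5-2=-7, -5-3=-8, -5-8=-13
a = 2: 2--5=7, 2-2=0, 2-3=-1, 2-8=-6
a = 3: 3--5=8, 3-2=1, 3-3=0, 3-8=-5
a = 8: 8--5=13, 8-2=6, 8-3=5, 8-8=0
Collecting distinct values (and noting 0 appears from a-a):
A - A = {-13, -8, -7, -6, -5, -1, 0, 1, 5, 6, 7, 8, 13}
|A - A| = 13

A - A = {-13, -8, -7, -6, -5, -1, 0, 1, 5, 6, 7, 8, 13}


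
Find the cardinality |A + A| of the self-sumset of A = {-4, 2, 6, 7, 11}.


A + A = {a + a' : a, a' ∈ A}; |A| = 5.
General bounds: 2|A| - 1 ≤ |A + A| ≤ |A|(|A|+1)/2, i.e. 9 ≤ |A + A| ≤ 15.
Lower bound 2|A|-1 is attained iff A is an arithmetic progression.
Enumerate sums a + a' for a ≤ a' (symmetric, so this suffices):
a = -4: -4+-4=-8, -4+2=-2, -4+6=2, -4+7=3, -4+11=7
a = 2: 2+2=4, 2+6=8, 2+7=9, 2+11=13
a = 6: 6+6=12, 6+7=13, 6+11=17
a = 7: 7+7=14, 7+11=18
a = 11: 11+11=22
Distinct sums: {-8, -2, 2, 3, 4, 7, 8, 9, 12, 13, 14, 17, 18, 22}
|A + A| = 14

|A + A| = 14


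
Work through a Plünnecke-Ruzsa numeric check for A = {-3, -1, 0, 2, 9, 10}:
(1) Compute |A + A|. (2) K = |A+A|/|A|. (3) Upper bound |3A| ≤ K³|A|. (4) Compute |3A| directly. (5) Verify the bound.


|A| = 6.
Step 1: Compute A + A by enumerating all 36 pairs.
A + A = {-6, -4, -3, -2, -1, 0, 1, 2, 4, 6, 7, 8, 9, 10, 11, 12, 18, 19, 20}, so |A + A| = 19.
Step 2: Doubling constant K = |A + A|/|A| = 19/6 = 19/6 ≈ 3.1667.
Step 3: Plünnecke-Ruzsa gives |3A| ≤ K³·|A| = (3.1667)³ · 6 ≈ 190.5278.
Step 4: Compute 3A = A + A + A directly by enumerating all triples (a,b,c) ∈ A³; |3A| = 35.
Step 5: Check 35 ≤ 190.5278? Yes ✓.

K = 19/6, Plünnecke-Ruzsa bound K³|A| ≈ 190.5278, |3A| = 35, inequality holds.


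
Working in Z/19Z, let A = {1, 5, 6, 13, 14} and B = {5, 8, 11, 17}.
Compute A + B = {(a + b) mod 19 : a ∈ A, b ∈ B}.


Work in Z/19Z: reduce every sum a + b modulo 19.
Enumerate all 20 pairs:
a = 1: 1+5=6, 1+8=9, 1+11=12, 1+17=18
a = 5: 5+5=10, 5+8=13, 5+11=16, 5+17=3
a = 6: 6+5=11, 6+8=14, 6+11=17, 6+17=4
a = 13: 13+5=18, 13+8=2, 13+11=5, 13+17=11
a = 14: 14+5=0, 14+8=3, 14+11=6, 14+17=12
Distinct residues collected: {0, 2, 3, 4, 5, 6, 9, 10, 11, 12, 13, 14, 16, 17, 18}
|A + B| = 15 (out of 19 total residues).

A + B = {0, 2, 3, 4, 5, 6, 9, 10, 11, 12, 13, 14, 16, 17, 18}


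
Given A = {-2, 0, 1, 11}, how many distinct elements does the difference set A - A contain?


A - A = {a - a' : a, a' ∈ A}; |A| = 4.
Bounds: 2|A|-1 ≤ |A - A| ≤ |A|² - |A| + 1, i.e. 7 ≤ |A - A| ≤ 13.
Note: 0 ∈ A - A always (from a - a). The set is symmetric: if d ∈ A - A then -d ∈ A - A.
Enumerate nonzero differences d = a - a' with a > a' (then include -d):
Positive differences: {1, 2, 3, 10, 11, 13}
Full difference set: {0} ∪ (positive diffs) ∪ (negative diffs).
|A - A| = 1 + 2·6 = 13 (matches direct enumeration: 13).

|A - A| = 13


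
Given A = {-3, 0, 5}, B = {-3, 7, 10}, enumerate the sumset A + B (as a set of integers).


A + B = {a + b : a ∈ A, b ∈ B}.
Enumerate all |A|·|B| = 3·3 = 9 pairs (a, b) and collect distinct sums.
a = -3: -3+-3=-6, -3+7=4, -3+10=7
a = 0: 0+-3=-3, 0+7=7, 0+10=10
a = 5: 5+-3=2, 5+7=12, 5+10=15
Collecting distinct sums: A + B = {-6, -3, 2, 4, 7, 10, 12, 15}
|A + B| = 8

A + B = {-6, -3, 2, 4, 7, 10, 12, 15}


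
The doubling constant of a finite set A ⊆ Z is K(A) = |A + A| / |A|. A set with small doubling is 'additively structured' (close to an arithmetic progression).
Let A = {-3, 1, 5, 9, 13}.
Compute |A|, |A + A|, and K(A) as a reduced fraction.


|A| = 5.
Compute A + A by enumerating all 25 pairs.
A + A = {-6, -2, 2, 6, 10, 14, 18, 22, 26}, so |A + A| = 9.
K = |A + A| / |A| = 9/5 (already in lowest terms) ≈ 1.8000.
Reference: AP of size 5 gives K = 9/5 ≈ 1.8000; a fully generic set of size 5 gives K ≈ 3.0000.

|A| = 5, |A + A| = 9, K = 9/5.


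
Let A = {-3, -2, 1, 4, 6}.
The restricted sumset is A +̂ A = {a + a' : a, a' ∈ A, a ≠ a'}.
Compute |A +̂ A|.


Restricted sumset: A +̂ A = {a + a' : a ∈ A, a' ∈ A, a ≠ a'}.
Equivalently, take A + A and drop any sum 2a that is achievable ONLY as a + a for a ∈ A (i.e. sums representable only with equal summands).
Enumerate pairs (a, a') with a < a' (symmetric, so each unordered pair gives one sum; this covers all a ≠ a'):
  -3 + -2 = -5
  -3 + 1 = -2
  -3 + 4 = 1
  -3 + 6 = 3
  -2 + 1 = -1
  -2 + 4 = 2
  -2 + 6 = 4
  1 + 4 = 5
  1 + 6 = 7
  4 + 6 = 10
Collected distinct sums: {-5, -2, -1, 1, 2, 3, 4, 5, 7, 10}
|A +̂ A| = 10
(Reference bound: |A +̂ A| ≥ 2|A| - 3 for |A| ≥ 2, with |A| = 5 giving ≥ 7.)

|A +̂ A| = 10


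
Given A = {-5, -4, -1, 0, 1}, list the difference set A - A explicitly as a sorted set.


A - A = {a - a' : a, a' ∈ A}.
Compute a - a' for each ordered pair (a, a'):
a = -5: -5--5=0, -5--4=-1, -5--1=-4, -5-0=-5, -5-1=-6
a = -4: -4--5=1, -4--4=0, -4--1=-3, -4-0=-4, -4-1=-5
a = -1: -1--5=4, -1--4=3, -1--1=0, -1-0=-1, -1-1=-2
a = 0: 0--5=5, 0--4=4, 0--1=1, 0-0=0, 0-1=-1
a = 1: 1--5=6, 1--4=5, 1--1=2, 1-0=1, 1-1=0
Collecting distinct values (and noting 0 appears from a-a):
A - A = {-6, -5, -4, -3, -2, -1, 0, 1, 2, 3, 4, 5, 6}
|A - A| = 13

A - A = {-6, -5, -4, -3, -2, -1, 0, 1, 2, 3, 4, 5, 6}


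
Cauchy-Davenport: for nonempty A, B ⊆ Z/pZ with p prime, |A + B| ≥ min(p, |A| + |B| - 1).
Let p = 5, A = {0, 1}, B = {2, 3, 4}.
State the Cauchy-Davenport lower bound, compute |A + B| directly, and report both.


Cauchy-Davenport: |A + B| ≥ min(p, |A| + |B| - 1) for A, B nonempty in Z/pZ.
|A| = 2, |B| = 3, p = 5.
CD lower bound = min(5, 2 + 3 - 1) = min(5, 4) = 4.
Compute A + B mod 5 directly:
a = 0: 0+2=2, 0+3=3, 0+4=4
a = 1: 1+2=3, 1+3=4, 1+4=0
A + B = {0, 2, 3, 4}, so |A + B| = 4.
Verify: 4 ≥ 4? Yes ✓.

CD lower bound = 4, actual |A + B| = 4.


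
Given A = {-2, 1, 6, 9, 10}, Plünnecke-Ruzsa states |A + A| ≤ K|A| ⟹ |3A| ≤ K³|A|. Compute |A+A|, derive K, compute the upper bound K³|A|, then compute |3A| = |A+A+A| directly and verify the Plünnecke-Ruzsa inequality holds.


|A| = 5.
Step 1: Compute A + A by enumerating all 25 pairs.
A + A = {-4, -1, 2, 4, 7, 8, 10, 11, 12, 15, 16, 18, 19, 20}, so |A + A| = 14.
Step 2: Doubling constant K = |A + A|/|A| = 14/5 = 14/5 ≈ 2.8000.
Step 3: Plünnecke-Ruzsa gives |3A| ≤ K³·|A| = (2.8000)³ · 5 ≈ 109.7600.
Step 4: Compute 3A = A + A + A directly by enumerating all triples (a,b,c) ∈ A³; |3A| = 28.
Step 5: Check 28 ≤ 109.7600? Yes ✓.

K = 14/5, Plünnecke-Ruzsa bound K³|A| ≈ 109.7600, |3A| = 28, inequality holds.


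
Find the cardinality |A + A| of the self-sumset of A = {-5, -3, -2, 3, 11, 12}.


A + A = {a + a' : a, a' ∈ A}; |A| = 6.
General bounds: 2|A| - 1 ≤ |A + A| ≤ |A|(|A|+1)/2, i.e. 11 ≤ |A + A| ≤ 21.
Lower bound 2|A|-1 is attained iff A is an arithmetic progression.
Enumerate sums a + a' for a ≤ a' (symmetric, so this suffices):
a = -5: -5+-5=-10, -5+-3=-8, -5+-2=-7, -5+3=-2, -5+11=6, -5+12=7
a = -3: -3+-3=-6, -3+-2=-5, -3+3=0, -3+11=8, -3+12=9
a = -2: -2+-2=-4, -2+3=1, -2+11=9, -2+12=10
a = 3: 3+3=6, 3+11=14, 3+12=15
a = 11: 11+11=22, 11+12=23
a = 12: 12+12=24
Distinct sums: {-10, -8, -7, -6, -5, -4, -2, 0, 1, 6, 7, 8, 9, 10, 14, 15, 22, 23, 24}
|A + A| = 19

|A + A| = 19


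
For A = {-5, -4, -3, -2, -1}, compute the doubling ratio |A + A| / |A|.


|A| = 5.
Compute A + A by enumerating all 25 pairs.
A + A = {-10, -9, -8, -7, -6, -5, -4, -3, -2}, so |A + A| = 9.
K = |A + A| / |A| = 9/5 (already in lowest terms) ≈ 1.8000.
Reference: AP of size 5 gives K = 9/5 ≈ 1.8000; a fully generic set of size 5 gives K ≈ 3.0000.

|A| = 5, |A + A| = 9, K = 9/5.


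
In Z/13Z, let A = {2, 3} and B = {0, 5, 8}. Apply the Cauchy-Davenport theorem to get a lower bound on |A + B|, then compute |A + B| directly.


Cauchy-Davenport: |A + B| ≥ min(p, |A| + |B| - 1) for A, B nonempty in Z/pZ.
|A| = 2, |B| = 3, p = 13.
CD lower bound = min(13, 2 + 3 - 1) = min(13, 4) = 4.
Compute A + B mod 13 directly:
a = 2: 2+0=2, 2+5=7, 2+8=10
a = 3: 3+0=3, 3+5=8, 3+8=11
A + B = {2, 3, 7, 8, 10, 11}, so |A + B| = 6.
Verify: 6 ≥ 4? Yes ✓.

CD lower bound = 4, actual |A + B| = 6.


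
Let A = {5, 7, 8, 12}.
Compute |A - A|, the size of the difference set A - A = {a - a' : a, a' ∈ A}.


A - A = {a - a' : a, a' ∈ A}; |A| = 4.
Bounds: 2|A|-1 ≤ |A - A| ≤ |A|² - |A| + 1, i.e. 7 ≤ |A - A| ≤ 13.
Note: 0 ∈ A - A always (from a - a). The set is symmetric: if d ∈ A - A then -d ∈ A - A.
Enumerate nonzero differences d = a - a' with a > a' (then include -d):
Positive differences: {1, 2, 3, 4, 5, 7}
Full difference set: {0} ∪ (positive diffs) ∪ (negative diffs).
|A - A| = 1 + 2·6 = 13 (matches direct enumeration: 13).

|A - A| = 13


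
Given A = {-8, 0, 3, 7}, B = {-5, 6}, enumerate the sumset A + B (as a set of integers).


A + B = {a + b : a ∈ A, b ∈ B}.
Enumerate all |A|·|B| = 4·2 = 8 pairs (a, b) and collect distinct sums.
a = -8: -8+-5=-13, -8+6=-2
a = 0: 0+-5=-5, 0+6=6
a = 3: 3+-5=-2, 3+6=9
a = 7: 7+-5=2, 7+6=13
Collecting distinct sums: A + B = {-13, -5, -2, 2, 6, 9, 13}
|A + B| = 7

A + B = {-13, -5, -2, 2, 6, 9, 13}


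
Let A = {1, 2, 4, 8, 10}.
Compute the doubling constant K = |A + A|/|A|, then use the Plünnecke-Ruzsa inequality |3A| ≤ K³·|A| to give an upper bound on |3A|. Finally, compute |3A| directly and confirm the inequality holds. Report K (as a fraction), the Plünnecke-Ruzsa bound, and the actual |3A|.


|A| = 5.
Step 1: Compute A + A by enumerating all 25 pairs.
A + A = {2, 3, 4, 5, 6, 8, 9, 10, 11, 12, 14, 16, 18, 20}, so |A + A| = 14.
Step 2: Doubling constant K = |A + A|/|A| = 14/5 = 14/5 ≈ 2.8000.
Step 3: Plünnecke-Ruzsa gives |3A| ≤ K³·|A| = (2.8000)³ · 5 ≈ 109.7600.
Step 4: Compute 3A = A + A + A directly by enumerating all triples (a,b,c) ∈ A³; |3A| = 24.
Step 5: Check 24 ≤ 109.7600? Yes ✓.

K = 14/5, Plünnecke-Ruzsa bound K³|A| ≈ 109.7600, |3A| = 24, inequality holds.


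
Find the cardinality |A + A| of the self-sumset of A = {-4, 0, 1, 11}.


A + A = {a + a' : a, a' ∈ A}; |A| = 4.
General bounds: 2|A| - 1 ≤ |A + A| ≤ |A|(|A|+1)/2, i.e. 7 ≤ |A + A| ≤ 10.
Lower bound 2|A|-1 is attained iff A is an arithmetic progression.
Enumerate sums a + a' for a ≤ a' (symmetric, so this suffices):
a = -4: -4+-4=-8, -4+0=-4, -4+1=-3, -4+11=7
a = 0: 0+0=0, 0+1=1, 0+11=11
a = 1: 1+1=2, 1+11=12
a = 11: 11+11=22
Distinct sums: {-8, -4, -3, 0, 1, 2, 7, 11, 12, 22}
|A + A| = 10

|A + A| = 10


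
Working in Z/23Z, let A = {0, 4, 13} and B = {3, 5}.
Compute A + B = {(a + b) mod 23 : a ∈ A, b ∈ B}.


Work in Z/23Z: reduce every sum a + b modulo 23.
Enumerate all 6 pairs:
a = 0: 0+3=3, 0+5=5
a = 4: 4+3=7, 4+5=9
a = 13: 13+3=16, 13+5=18
Distinct residues collected: {3, 5, 7, 9, 16, 18}
|A + B| = 6 (out of 23 total residues).

A + B = {3, 5, 7, 9, 16, 18}


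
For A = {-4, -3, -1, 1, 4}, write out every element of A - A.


A - A = {a - a' : a, a' ∈ A}.
Compute a - a' for each ordered pair (a, a'):
a = -4: -4--4=0, -4--3=-1, -4--1=-3, -4-1=-5, -4-4=-8
a = -3: -3--4=1, -3--3=0, -3--1=-2, -3-1=-4, -3-4=-7
a = -1: -1--4=3, -1--3=2, -1--1=0, -1-1=-2, -1-4=-5
a = 1: 1--4=5, 1--3=4, 1--1=2, 1-1=0, 1-4=-3
a = 4: 4--4=8, 4--3=7, 4--1=5, 4-1=3, 4-4=0
Collecting distinct values (and noting 0 appears from a-a):
A - A = {-8, -7, -5, -4, -3, -2, -1, 0, 1, 2, 3, 4, 5, 7, 8}
|A - A| = 15

A - A = {-8, -7, -5, -4, -3, -2, -1, 0, 1, 2, 3, 4, 5, 7, 8}


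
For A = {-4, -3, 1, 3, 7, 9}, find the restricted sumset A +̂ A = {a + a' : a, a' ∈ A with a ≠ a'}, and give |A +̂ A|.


Restricted sumset: A +̂ A = {a + a' : a ∈ A, a' ∈ A, a ≠ a'}.
Equivalently, take A + A and drop any sum 2a that is achievable ONLY as a + a for a ∈ A (i.e. sums representable only with equal summands).
Enumerate pairs (a, a') with a < a' (symmetric, so each unordered pair gives one sum; this covers all a ≠ a'):
  -4 + -3 = -7
  -4 + 1 = -3
  -4 + 3 = -1
  -4 + 7 = 3
  -4 + 9 = 5
  -3 + 1 = -2
  -3 + 3 = 0
  -3 + 7 = 4
  -3 + 9 = 6
  1 + 3 = 4
  1 + 7 = 8
  1 + 9 = 10
  3 + 7 = 10
  3 + 9 = 12
  7 + 9 = 16
Collected distinct sums: {-7, -3, -2, -1, 0, 3, 4, 5, 6, 8, 10, 12, 16}
|A +̂ A| = 13
(Reference bound: |A +̂ A| ≥ 2|A| - 3 for |A| ≥ 2, with |A| = 6 giving ≥ 9.)

|A +̂ A| = 13


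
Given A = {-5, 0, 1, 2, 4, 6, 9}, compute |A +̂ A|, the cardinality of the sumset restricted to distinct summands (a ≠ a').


Restricted sumset: A +̂ A = {a + a' : a ∈ A, a' ∈ A, a ≠ a'}.
Equivalently, take A + A and drop any sum 2a that is achievable ONLY as a + a for a ∈ A (i.e. sums representable only with equal summands).
Enumerate pairs (a, a') with a < a' (symmetric, so each unordered pair gives one sum; this covers all a ≠ a'):
  -5 + 0 = -5
  -5 + 1 = -4
  -5 + 2 = -3
  -5 + 4 = -1
  -5 + 6 = 1
  -5 + 9 = 4
  0 + 1 = 1
  0 + 2 = 2
  0 + 4 = 4
  0 + 6 = 6
  0 + 9 = 9
  1 + 2 = 3
  1 + 4 = 5
  1 + 6 = 7
  1 + 9 = 10
  2 + 4 = 6
  2 + 6 = 8
  2 + 9 = 11
  4 + 6 = 10
  4 + 9 = 13
  6 + 9 = 15
Collected distinct sums: {-5, -4, -3, -1, 1, 2, 3, 4, 5, 6, 7, 8, 9, 10, 11, 13, 15}
|A +̂ A| = 17
(Reference bound: |A +̂ A| ≥ 2|A| - 3 for |A| ≥ 2, with |A| = 7 giving ≥ 11.)

|A +̂ A| = 17


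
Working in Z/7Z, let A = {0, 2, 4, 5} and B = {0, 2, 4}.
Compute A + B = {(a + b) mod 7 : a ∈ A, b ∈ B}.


Work in Z/7Z: reduce every sum a + b modulo 7.
Enumerate all 12 pairs:
a = 0: 0+0=0, 0+2=2, 0+4=4
a = 2: 2+0=2, 2+2=4, 2+4=6
a = 4: 4+0=4, 4+2=6, 4+4=1
a = 5: 5+0=5, 5+2=0, 5+4=2
Distinct residues collected: {0, 1, 2, 4, 5, 6}
|A + B| = 6 (out of 7 total residues).

A + B = {0, 1, 2, 4, 5, 6}


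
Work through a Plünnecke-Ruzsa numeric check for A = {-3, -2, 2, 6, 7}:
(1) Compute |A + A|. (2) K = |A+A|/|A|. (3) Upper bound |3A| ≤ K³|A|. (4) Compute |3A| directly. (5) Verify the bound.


|A| = 5.
Step 1: Compute A + A by enumerating all 25 pairs.
A + A = {-6, -5, -4, -1, 0, 3, 4, 5, 8, 9, 12, 13, 14}, so |A + A| = 13.
Step 2: Doubling constant K = |A + A|/|A| = 13/5 = 13/5 ≈ 2.6000.
Step 3: Plünnecke-Ruzsa gives |3A| ≤ K³·|A| = (2.6000)³ · 5 ≈ 87.8800.
Step 4: Compute 3A = A + A + A directly by enumerating all triples (a,b,c) ∈ A³; |3A| = 25.
Step 5: Check 25 ≤ 87.8800? Yes ✓.

K = 13/5, Plünnecke-Ruzsa bound K³|A| ≈ 87.8800, |3A| = 25, inequality holds.


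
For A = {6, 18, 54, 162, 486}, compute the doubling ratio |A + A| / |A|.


|A| = 5.
Compute A + A by enumerating all 25 pairs.
A + A = {12, 24, 36, 60, 72, 108, 168, 180, 216, 324, 492, 504, 540, 648, 972}, so |A + A| = 15.
K = |A + A| / |A| = 15/5 = 3/1 ≈ 3.0000.
Reference: AP of size 5 gives K = 9/5 ≈ 1.8000; a fully generic set of size 5 gives K ≈ 3.0000.

|A| = 5, |A + A| = 15, K = 15/5 = 3/1.


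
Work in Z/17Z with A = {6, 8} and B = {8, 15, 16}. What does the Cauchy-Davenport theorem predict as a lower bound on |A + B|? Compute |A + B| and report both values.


Cauchy-Davenport: |A + B| ≥ min(p, |A| + |B| - 1) for A, B nonempty in Z/pZ.
|A| = 2, |B| = 3, p = 17.
CD lower bound = min(17, 2 + 3 - 1) = min(17, 4) = 4.
Compute A + B mod 17 directly:
a = 6: 6+8=14, 6+15=4, 6+16=5
a = 8: 8+8=16, 8+15=6, 8+16=7
A + B = {4, 5, 6, 7, 14, 16}, so |A + B| = 6.
Verify: 6 ≥ 4? Yes ✓.

CD lower bound = 4, actual |A + B| = 6.


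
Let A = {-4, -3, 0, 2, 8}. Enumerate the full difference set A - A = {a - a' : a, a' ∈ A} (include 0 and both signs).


A - A = {a - a' : a, a' ∈ A}.
Compute a - a' for each ordered pair (a, a'):
a = -4: -4--4=0, -4--3=-1, -4-0=-4, -4-2=-6, -4-8=-12
a = -3: -3--4=1, -3--3=0, -3-0=-3, -3-2=-5, -3-8=-11
a = 0: 0--4=4, 0--3=3, 0-0=0, 0-2=-2, 0-8=-8
a = 2: 2--4=6, 2--3=5, 2-0=2, 2-2=0, 2-8=-6
a = 8: 8--4=12, 8--3=11, 8-0=8, 8-2=6, 8-8=0
Collecting distinct values (and noting 0 appears from a-a):
A - A = {-12, -11, -8, -6, -5, -4, -3, -2, -1, 0, 1, 2, 3, 4, 5, 6, 8, 11, 12}
|A - A| = 19

A - A = {-12, -11, -8, -6, -5, -4, -3, -2, -1, 0, 1, 2, 3, 4, 5, 6, 8, 11, 12}


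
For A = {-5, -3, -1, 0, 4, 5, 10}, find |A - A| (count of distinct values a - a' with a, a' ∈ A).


A - A = {a - a' : a, a' ∈ A}; |A| = 7.
Bounds: 2|A|-1 ≤ |A - A| ≤ |A|² - |A| + 1, i.e. 13 ≤ |A - A| ≤ 43.
Note: 0 ∈ A - A always (from a - a). The set is symmetric: if d ∈ A - A then -d ∈ A - A.
Enumerate nonzero differences d = a - a' with a > a' (then include -d):
Positive differences: {1, 2, 3, 4, 5, 6, 7, 8, 9, 10, 11, 13, 15}
Full difference set: {0} ∪ (positive diffs) ∪ (negative diffs).
|A - A| = 1 + 2·13 = 27 (matches direct enumeration: 27).

|A - A| = 27


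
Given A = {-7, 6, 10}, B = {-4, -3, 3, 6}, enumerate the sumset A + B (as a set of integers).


A + B = {a + b : a ∈ A, b ∈ B}.
Enumerate all |A|·|B| = 3·4 = 12 pairs (a, b) and collect distinct sums.
a = -7: -7+-4=-11, -7+-3=-10, -7+3=-4, -7+6=-1
a = 6: 6+-4=2, 6+-3=3, 6+3=9, 6+6=12
a = 10: 10+-4=6, 10+-3=7, 10+3=13, 10+6=16
Collecting distinct sums: A + B = {-11, -10, -4, -1, 2, 3, 6, 7, 9, 12, 13, 16}
|A + B| = 12

A + B = {-11, -10, -4, -1, 2, 3, 6, 7, 9, 12, 13, 16}


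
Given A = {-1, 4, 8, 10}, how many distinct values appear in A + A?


A + A = {a + a' : a, a' ∈ A}; |A| = 4.
General bounds: 2|A| - 1 ≤ |A + A| ≤ |A|(|A|+1)/2, i.e. 7 ≤ |A + A| ≤ 10.
Lower bound 2|A|-1 is attained iff A is an arithmetic progression.
Enumerate sums a + a' for a ≤ a' (symmetric, so this suffices):
a = -1: -1+-1=-2, -1+4=3, -1+8=7, -1+10=9
a = 4: 4+4=8, 4+8=12, 4+10=14
a = 8: 8+8=16, 8+10=18
a = 10: 10+10=20
Distinct sums: {-2, 3, 7, 8, 9, 12, 14, 16, 18, 20}
|A + A| = 10

|A + A| = 10


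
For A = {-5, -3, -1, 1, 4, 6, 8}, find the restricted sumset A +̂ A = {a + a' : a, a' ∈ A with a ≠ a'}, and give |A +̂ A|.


Restricted sumset: A +̂ A = {a + a' : a ∈ A, a' ∈ A, a ≠ a'}.
Equivalently, take A + A and drop any sum 2a that is achievable ONLY as a + a for a ∈ A (i.e. sums representable only with equal summands).
Enumerate pairs (a, a') with a < a' (symmetric, so each unordered pair gives one sum; this covers all a ≠ a'):
  -5 + -3 = -8
  -5 + -1 = -6
  -5 + 1 = -4
  -5 + 4 = -1
  -5 + 6 = 1
  -5 + 8 = 3
  -3 + -1 = -4
  -3 + 1 = -2
  -3 + 4 = 1
  -3 + 6 = 3
  -3 + 8 = 5
  -1 + 1 = 0
  -1 + 4 = 3
  -1 + 6 = 5
  -1 + 8 = 7
  1 + 4 = 5
  1 + 6 = 7
  1 + 8 = 9
  4 + 6 = 10
  4 + 8 = 12
  6 + 8 = 14
Collected distinct sums: {-8, -6, -4, -2, -1, 0, 1, 3, 5, 7, 9, 10, 12, 14}
|A +̂ A| = 14
(Reference bound: |A +̂ A| ≥ 2|A| - 3 for |A| ≥ 2, with |A| = 7 giving ≥ 11.)

|A +̂ A| = 14


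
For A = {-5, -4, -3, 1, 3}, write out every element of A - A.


A - A = {a - a' : a, a' ∈ A}.
Compute a - a' for each ordered pair (a, a'):
a = -5: -5--5=0, -5--4=-1, -5--3=-2, -5-1=-6, -5-3=-8
a = -4: -4--5=1, -4--4=0, -4--3=-1, -4-1=-5, -4-3=-7
a = -3: -3--5=2, -3--4=1, -3--3=0, -3-1=-4, -3-3=-6
a = 1: 1--5=6, 1--4=5, 1--3=4, 1-1=0, 1-3=-2
a = 3: 3--5=8, 3--4=7, 3--3=6, 3-1=2, 3-3=0
Collecting distinct values (and noting 0 appears from a-a):
A - A = {-8, -7, -6, -5, -4, -2, -1, 0, 1, 2, 4, 5, 6, 7, 8}
|A - A| = 15

A - A = {-8, -7, -6, -5, -4, -2, -1, 0, 1, 2, 4, 5, 6, 7, 8}


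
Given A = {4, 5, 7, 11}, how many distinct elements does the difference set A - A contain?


A - A = {a - a' : a, a' ∈ A}; |A| = 4.
Bounds: 2|A|-1 ≤ |A - A| ≤ |A|² - |A| + 1, i.e. 7 ≤ |A - A| ≤ 13.
Note: 0 ∈ A - A always (from a - a). The set is symmetric: if d ∈ A - A then -d ∈ A - A.
Enumerate nonzero differences d = a - a' with a > a' (then include -d):
Positive differences: {1, 2, 3, 4, 6, 7}
Full difference set: {0} ∪ (positive diffs) ∪ (negative diffs).
|A - A| = 1 + 2·6 = 13 (matches direct enumeration: 13).

|A - A| = 13


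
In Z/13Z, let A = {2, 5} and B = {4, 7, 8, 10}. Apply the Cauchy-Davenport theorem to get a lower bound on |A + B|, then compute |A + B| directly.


Cauchy-Davenport: |A + B| ≥ min(p, |A| + |B| - 1) for A, B nonempty in Z/pZ.
|A| = 2, |B| = 4, p = 13.
CD lower bound = min(13, 2 + 4 - 1) = min(13, 5) = 5.
Compute A + B mod 13 directly:
a = 2: 2+4=6, 2+7=9, 2+8=10, 2+10=12
a = 5: 5+4=9, 5+7=12, 5+8=0, 5+10=2
A + B = {0, 2, 6, 9, 10, 12}, so |A + B| = 6.
Verify: 6 ≥ 5? Yes ✓.

CD lower bound = 5, actual |A + B| = 6.


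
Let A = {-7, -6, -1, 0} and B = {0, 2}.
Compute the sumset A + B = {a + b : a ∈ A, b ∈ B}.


A + B = {a + b : a ∈ A, b ∈ B}.
Enumerate all |A|·|B| = 4·2 = 8 pairs (a, b) and collect distinct sums.
a = -7: -7+0=-7, -7+2=-5
a = -6: -6+0=-6, -6+2=-4
a = -1: -1+0=-1, -1+2=1
a = 0: 0+0=0, 0+2=2
Collecting distinct sums: A + B = {-7, -6, -5, -4, -1, 0, 1, 2}
|A + B| = 8

A + B = {-7, -6, -5, -4, -1, 0, 1, 2}


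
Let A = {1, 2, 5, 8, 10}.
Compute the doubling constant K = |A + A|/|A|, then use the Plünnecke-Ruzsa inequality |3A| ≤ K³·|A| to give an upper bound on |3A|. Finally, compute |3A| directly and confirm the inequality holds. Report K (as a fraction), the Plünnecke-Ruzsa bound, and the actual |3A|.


|A| = 5.
Step 1: Compute A + A by enumerating all 25 pairs.
A + A = {2, 3, 4, 6, 7, 9, 10, 11, 12, 13, 15, 16, 18, 20}, so |A + A| = 14.
Step 2: Doubling constant K = |A + A|/|A| = 14/5 = 14/5 ≈ 2.8000.
Step 3: Plünnecke-Ruzsa gives |3A| ≤ K³·|A| = (2.8000)³ · 5 ≈ 109.7600.
Step 4: Compute 3A = A + A + A directly by enumerating all triples (a,b,c) ∈ A³; |3A| = 26.
Step 5: Check 26 ≤ 109.7600? Yes ✓.

K = 14/5, Plünnecke-Ruzsa bound K³|A| ≈ 109.7600, |3A| = 26, inequality holds.


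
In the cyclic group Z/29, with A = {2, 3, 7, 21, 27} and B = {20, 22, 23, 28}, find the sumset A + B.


Work in Z/29Z: reduce every sum a + b modulo 29.
Enumerate all 20 pairs:
a = 2: 2+20=22, 2+22=24, 2+23=25, 2+28=1
a = 3: 3+20=23, 3+22=25, 3+23=26, 3+28=2
a = 7: 7+20=27, 7+22=0, 7+23=1, 7+28=6
a = 21: 21+20=12, 21+22=14, 21+23=15, 21+28=20
a = 27: 27+20=18, 27+22=20, 27+23=21, 27+28=26
Distinct residues collected: {0, 1, 2, 6, 12, 14, 15, 18, 20, 21, 22, 23, 24, 25, 26, 27}
|A + B| = 16 (out of 29 total residues).

A + B = {0, 1, 2, 6, 12, 14, 15, 18, 20, 21, 22, 23, 24, 25, 26, 27}


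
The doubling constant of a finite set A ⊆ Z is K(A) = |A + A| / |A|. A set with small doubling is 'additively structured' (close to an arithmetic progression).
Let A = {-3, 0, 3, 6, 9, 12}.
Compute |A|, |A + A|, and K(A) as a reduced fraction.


|A| = 6.
Compute A + A by enumerating all 36 pairs.
A + A = {-6, -3, 0, 3, 6, 9, 12, 15, 18, 21, 24}, so |A + A| = 11.
K = |A + A| / |A| = 11/6 (already in lowest terms) ≈ 1.8333.
Reference: AP of size 6 gives K = 11/6 ≈ 1.8333; a fully generic set of size 6 gives K ≈ 3.5000.

|A| = 6, |A + A| = 11, K = 11/6.


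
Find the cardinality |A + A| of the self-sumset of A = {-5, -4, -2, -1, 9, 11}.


A + A = {a + a' : a, a' ∈ A}; |A| = 6.
General bounds: 2|A| - 1 ≤ |A + A| ≤ |A|(|A|+1)/2, i.e. 11 ≤ |A + A| ≤ 21.
Lower bound 2|A|-1 is attained iff A is an arithmetic progression.
Enumerate sums a + a' for a ≤ a' (symmetric, so this suffices):
a = -5: -5+-5=-10, -5+-4=-9, -5+-2=-7, -5+-1=-6, -5+9=4, -5+11=6
a = -4: -4+-4=-8, -4+-2=-6, -4+-1=-5, -4+9=5, -4+11=7
a = -2: -2+-2=-4, -2+-1=-3, -2+9=7, -2+11=9
a = -1: -1+-1=-2, -1+9=8, -1+11=10
a = 9: 9+9=18, 9+11=20
a = 11: 11+11=22
Distinct sums: {-10, -9, -8, -7, -6, -5, -4, -3, -2, 4, 5, 6, 7, 8, 9, 10, 18, 20, 22}
|A + A| = 19

|A + A| = 19


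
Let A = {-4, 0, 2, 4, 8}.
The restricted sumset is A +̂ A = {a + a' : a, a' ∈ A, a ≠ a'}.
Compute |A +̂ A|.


Restricted sumset: A +̂ A = {a + a' : a ∈ A, a' ∈ A, a ≠ a'}.
Equivalently, take A + A and drop any sum 2a that is achievable ONLY as a + a for a ∈ A (i.e. sums representable only with equal summands).
Enumerate pairs (a, a') with a < a' (symmetric, so each unordered pair gives one sum; this covers all a ≠ a'):
  -4 + 0 = -4
  -4 + 2 = -2
  -4 + 4 = 0
  -4 + 8 = 4
  0 + 2 = 2
  0 + 4 = 4
  0 + 8 = 8
  2 + 4 = 6
  2 + 8 = 10
  4 + 8 = 12
Collected distinct sums: {-4, -2, 0, 2, 4, 6, 8, 10, 12}
|A +̂ A| = 9
(Reference bound: |A +̂ A| ≥ 2|A| - 3 for |A| ≥ 2, with |A| = 5 giving ≥ 7.)

|A +̂ A| = 9


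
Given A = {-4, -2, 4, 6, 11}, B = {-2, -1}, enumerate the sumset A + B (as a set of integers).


A + B = {a + b : a ∈ A, b ∈ B}.
Enumerate all |A|·|B| = 5·2 = 10 pairs (a, b) and collect distinct sums.
a = -4: -4+-2=-6, -4+-1=-5
a = -2: -2+-2=-4, -2+-1=-3
a = 4: 4+-2=2, 4+-1=3
a = 6: 6+-2=4, 6+-1=5
a = 11: 11+-2=9, 11+-1=10
Collecting distinct sums: A + B = {-6, -5, -4, -3, 2, 3, 4, 5, 9, 10}
|A + B| = 10

A + B = {-6, -5, -4, -3, 2, 3, 4, 5, 9, 10}


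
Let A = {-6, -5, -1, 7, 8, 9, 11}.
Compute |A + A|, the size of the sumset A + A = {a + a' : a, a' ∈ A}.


A + A = {a + a' : a, a' ∈ A}; |A| = 7.
General bounds: 2|A| - 1 ≤ |A + A| ≤ |A|(|A|+1)/2, i.e. 13 ≤ |A + A| ≤ 28.
Lower bound 2|A|-1 is attained iff A is an arithmetic progression.
Enumerate sums a + a' for a ≤ a' (symmetric, so this suffices):
a = -6: -6+-6=-12, -6+-5=-11, -6+-1=-7, -6+7=1, -6+8=2, -6+9=3, -6+11=5
a = -5: -5+-5=-10, -5+-1=-6, -5+7=2, -5+8=3, -5+9=4, -5+11=6
a = -1: -1+-1=-2, -1+7=6, -1+8=7, -1+9=8, -1+11=10
a = 7: 7+7=14, 7+8=15, 7+9=16, 7+11=18
a = 8: 8+8=16, 8+9=17, 8+11=19
a = 9: 9+9=18, 9+11=20
a = 11: 11+11=22
Distinct sums: {-12, -11, -10, -7, -6, -2, 1, 2, 3, 4, 5, 6, 7, 8, 10, 14, 15, 16, 17, 18, 19, 20, 22}
|A + A| = 23

|A + A| = 23


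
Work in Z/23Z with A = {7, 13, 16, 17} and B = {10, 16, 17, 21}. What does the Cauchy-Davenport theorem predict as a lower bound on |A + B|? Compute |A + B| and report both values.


Cauchy-Davenport: |A + B| ≥ min(p, |A| + |B| - 1) for A, B nonempty in Z/pZ.
|A| = 4, |B| = 4, p = 23.
CD lower bound = min(23, 4 + 4 - 1) = min(23, 7) = 7.
Compute A + B mod 23 directly:
a = 7: 7+10=17, 7+16=0, 7+17=1, 7+21=5
a = 13: 13+10=0, 13+16=6, 13+17=7, 13+21=11
a = 16: 16+10=3, 16+16=9, 16+17=10, 16+21=14
a = 17: 17+10=4, 17+16=10, 17+17=11, 17+21=15
A + B = {0, 1, 3, 4, 5, 6, 7, 9, 10, 11, 14, 15, 17}, so |A + B| = 13.
Verify: 13 ≥ 7? Yes ✓.

CD lower bound = 7, actual |A + B| = 13.


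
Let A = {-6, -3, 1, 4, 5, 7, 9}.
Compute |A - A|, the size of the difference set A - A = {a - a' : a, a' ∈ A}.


A - A = {a - a' : a, a' ∈ A}; |A| = 7.
Bounds: 2|A|-1 ≤ |A - A| ≤ |A|² - |A| + 1, i.e. 13 ≤ |A - A| ≤ 43.
Note: 0 ∈ A - A always (from a - a). The set is symmetric: if d ∈ A - A then -d ∈ A - A.
Enumerate nonzero differences d = a - a' with a > a' (then include -d):
Positive differences: {1, 2, 3, 4, 5, 6, 7, 8, 10, 11, 12, 13, 15}
Full difference set: {0} ∪ (positive diffs) ∪ (negative diffs).
|A - A| = 1 + 2·13 = 27 (matches direct enumeration: 27).

|A - A| = 27


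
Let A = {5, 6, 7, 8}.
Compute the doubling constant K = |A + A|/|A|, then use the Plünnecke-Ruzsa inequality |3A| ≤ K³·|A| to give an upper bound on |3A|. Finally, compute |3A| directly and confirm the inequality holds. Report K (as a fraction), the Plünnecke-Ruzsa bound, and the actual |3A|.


|A| = 4.
Step 1: Compute A + A by enumerating all 16 pairs.
A + A = {10, 11, 12, 13, 14, 15, 16}, so |A + A| = 7.
Step 2: Doubling constant K = |A + A|/|A| = 7/4 = 7/4 ≈ 1.7500.
Step 3: Plünnecke-Ruzsa gives |3A| ≤ K³·|A| = (1.7500)³ · 4 ≈ 21.4375.
Step 4: Compute 3A = A + A + A directly by enumerating all triples (a,b,c) ∈ A³; |3A| = 10.
Step 5: Check 10 ≤ 21.4375? Yes ✓.

K = 7/4, Plünnecke-Ruzsa bound K³|A| ≈ 21.4375, |3A| = 10, inequality holds.


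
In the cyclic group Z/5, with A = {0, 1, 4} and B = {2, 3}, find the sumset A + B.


Work in Z/5Z: reduce every sum a + b modulo 5.
Enumerate all 6 pairs:
a = 0: 0+2=2, 0+3=3
a = 1: 1+2=3, 1+3=4
a = 4: 4+2=1, 4+3=2
Distinct residues collected: {1, 2, 3, 4}
|A + B| = 4 (out of 5 total residues).

A + B = {1, 2, 3, 4}


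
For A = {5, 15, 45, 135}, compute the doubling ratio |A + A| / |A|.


|A| = 4.
Compute A + A by enumerating all 16 pairs.
A + A = {10, 20, 30, 50, 60, 90, 140, 150, 180, 270}, so |A + A| = 10.
K = |A + A| / |A| = 10/4 = 5/2 ≈ 2.5000.
Reference: AP of size 4 gives K = 7/4 ≈ 1.7500; a fully generic set of size 4 gives K ≈ 2.5000.

|A| = 4, |A + A| = 10, K = 10/4 = 5/2.


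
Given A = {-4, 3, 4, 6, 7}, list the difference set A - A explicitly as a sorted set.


A - A = {a - a' : a, a' ∈ A}.
Compute a - a' for each ordered pair (a, a'):
a = -4: -4--4=0, -4-3=-7, -4-4=-8, -4-6=-10, -4-7=-11
a = 3: 3--4=7, 3-3=0, 3-4=-1, 3-6=-3, 3-7=-4
a = 4: 4--4=8, 4-3=1, 4-4=0, 4-6=-2, 4-7=-3
a = 6: 6--4=10, 6-3=3, 6-4=2, 6-6=0, 6-7=-1
a = 7: 7--4=11, 7-3=4, 7-4=3, 7-6=1, 7-7=0
Collecting distinct values (and noting 0 appears from a-a):
A - A = {-11, -10, -8, -7, -4, -3, -2, -1, 0, 1, 2, 3, 4, 7, 8, 10, 11}
|A - A| = 17

A - A = {-11, -10, -8, -7, -4, -3, -2, -1, 0, 1, 2, 3, 4, 7, 8, 10, 11}


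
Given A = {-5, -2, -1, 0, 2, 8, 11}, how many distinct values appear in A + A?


A + A = {a + a' : a, a' ∈ A}; |A| = 7.
General bounds: 2|A| - 1 ≤ |A + A| ≤ |A|(|A|+1)/2, i.e. 13 ≤ |A + A| ≤ 28.
Lower bound 2|A|-1 is attained iff A is an arithmetic progression.
Enumerate sums a + a' for a ≤ a' (symmetric, so this suffices):
a = -5: -5+-5=-10, -5+-2=-7, -5+-1=-6, -5+0=-5, -5+2=-3, -5+8=3, -5+11=6
a = -2: -2+-2=-4, -2+-1=-3, -2+0=-2, -2+2=0, -2+8=6, -2+11=9
a = -1: -1+-1=-2, -1+0=-1, -1+2=1, -1+8=7, -1+11=10
a = 0: 0+0=0, 0+2=2, 0+8=8, 0+11=11
a = 2: 2+2=4, 2+8=10, 2+11=13
a = 8: 8+8=16, 8+11=19
a = 11: 11+11=22
Distinct sums: {-10, -7, -6, -5, -4, -3, -2, -1, 0, 1, 2, 3, 4, 6, 7, 8, 9, 10, 11, 13, 16, 19, 22}
|A + A| = 23

|A + A| = 23


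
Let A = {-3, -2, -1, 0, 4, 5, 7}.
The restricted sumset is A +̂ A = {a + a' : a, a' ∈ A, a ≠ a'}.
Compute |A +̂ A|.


Restricted sumset: A +̂ A = {a + a' : a ∈ A, a' ∈ A, a ≠ a'}.
Equivalently, take A + A and drop any sum 2a that is achievable ONLY as a + a for a ∈ A (i.e. sums representable only with equal summands).
Enumerate pairs (a, a') with a < a' (symmetric, so each unordered pair gives one sum; this covers all a ≠ a'):
  -3 + -2 = -5
  -3 + -1 = -4
  -3 + 0 = -3
  -3 + 4 = 1
  -3 + 5 = 2
  -3 + 7 = 4
  -2 + -1 = -3
  -2 + 0 = -2
  -2 + 4 = 2
  -2 + 5 = 3
  -2 + 7 = 5
  -1 + 0 = -1
  -1 + 4 = 3
  -1 + 5 = 4
  -1 + 7 = 6
  0 + 4 = 4
  0 + 5 = 5
  0 + 7 = 7
  4 + 5 = 9
  4 + 7 = 11
  5 + 7 = 12
Collected distinct sums: {-5, -4, -3, -2, -1, 1, 2, 3, 4, 5, 6, 7, 9, 11, 12}
|A +̂ A| = 15
(Reference bound: |A +̂ A| ≥ 2|A| - 3 for |A| ≥ 2, with |A| = 7 giving ≥ 11.)

|A +̂ A| = 15


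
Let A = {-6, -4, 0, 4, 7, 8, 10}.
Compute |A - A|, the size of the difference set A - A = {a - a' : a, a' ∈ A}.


A - A = {a - a' : a, a' ∈ A}; |A| = 7.
Bounds: 2|A|-1 ≤ |A - A| ≤ |A|² - |A| + 1, i.e. 13 ≤ |A - A| ≤ 43.
Note: 0 ∈ A - A always (from a - a). The set is symmetric: if d ∈ A - A then -d ∈ A - A.
Enumerate nonzero differences d = a - a' with a > a' (then include -d):
Positive differences: {1, 2, 3, 4, 6, 7, 8, 10, 11, 12, 13, 14, 16}
Full difference set: {0} ∪ (positive diffs) ∪ (negative diffs).
|A - A| = 1 + 2·13 = 27 (matches direct enumeration: 27).

|A - A| = 27


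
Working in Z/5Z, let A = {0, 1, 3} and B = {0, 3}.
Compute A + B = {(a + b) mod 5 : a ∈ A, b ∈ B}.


Work in Z/5Z: reduce every sum a + b modulo 5.
Enumerate all 6 pairs:
a = 0: 0+0=0, 0+3=3
a = 1: 1+0=1, 1+3=4
a = 3: 3+0=3, 3+3=1
Distinct residues collected: {0, 1, 3, 4}
|A + B| = 4 (out of 5 total residues).

A + B = {0, 1, 3, 4}


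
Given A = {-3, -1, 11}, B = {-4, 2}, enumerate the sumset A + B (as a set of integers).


A + B = {a + b : a ∈ A, b ∈ B}.
Enumerate all |A|·|B| = 3·2 = 6 pairs (a, b) and collect distinct sums.
a = -3: -3+-4=-7, -3+2=-1
a = -1: -1+-4=-5, -1+2=1
a = 11: 11+-4=7, 11+2=13
Collecting distinct sums: A + B = {-7, -5, -1, 1, 7, 13}
|A + B| = 6

A + B = {-7, -5, -1, 1, 7, 13}


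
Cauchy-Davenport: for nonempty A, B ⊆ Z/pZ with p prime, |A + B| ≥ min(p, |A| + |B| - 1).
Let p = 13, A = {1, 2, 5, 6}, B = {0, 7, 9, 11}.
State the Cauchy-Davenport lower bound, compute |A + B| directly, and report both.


Cauchy-Davenport: |A + B| ≥ min(p, |A| + |B| - 1) for A, B nonempty in Z/pZ.
|A| = 4, |B| = 4, p = 13.
CD lower bound = min(13, 4 + 4 - 1) = min(13, 7) = 7.
Compute A + B mod 13 directly:
a = 1: 1+0=1, 1+7=8, 1+9=10, 1+11=12
a = 2: 2+0=2, 2+7=9, 2+9=11, 2+11=0
a = 5: 5+0=5, 5+7=12, 5+9=1, 5+11=3
a = 6: 6+0=6, 6+7=0, 6+9=2, 6+11=4
A + B = {0, 1, 2, 3, 4, 5, 6, 8, 9, 10, 11, 12}, so |A + B| = 12.
Verify: 12 ≥ 7? Yes ✓.

CD lower bound = 7, actual |A + B| = 12.


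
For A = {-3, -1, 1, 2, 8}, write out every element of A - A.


A - A = {a - a' : a, a' ∈ A}.
Compute a - a' for each ordered pair (a, a'):
a = -3: -3--3=0, -3--1=-2, -3-1=-4, -3-2=-5, -3-8=-11
a = -1: -1--3=2, -1--1=0, -1-1=-2, -1-2=-3, -1-8=-9
a = 1: 1--3=4, 1--1=2, 1-1=0, 1-2=-1, 1-8=-7
a = 2: 2--3=5, 2--1=3, 2-1=1, 2-2=0, 2-8=-6
a = 8: 8--3=11, 8--1=9, 8-1=7, 8-2=6, 8-8=0
Collecting distinct values (and noting 0 appears from a-a):
A - A = {-11, -9, -7, -6, -5, -4, -3, -2, -1, 0, 1, 2, 3, 4, 5, 6, 7, 9, 11}
|A - A| = 19

A - A = {-11, -9, -7, -6, -5, -4, -3, -2, -1, 0, 1, 2, 3, 4, 5, 6, 7, 9, 11}


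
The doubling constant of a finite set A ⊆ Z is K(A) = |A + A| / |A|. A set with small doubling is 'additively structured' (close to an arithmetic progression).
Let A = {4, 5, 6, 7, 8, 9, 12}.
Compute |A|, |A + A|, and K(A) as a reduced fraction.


|A| = 7.
Compute A + A by enumerating all 49 pairs.
A + A = {8, 9, 10, 11, 12, 13, 14, 15, 16, 17, 18, 19, 20, 21, 24}, so |A + A| = 15.
K = |A + A| / |A| = 15/7 (already in lowest terms) ≈ 2.1429.
Reference: AP of size 7 gives K = 13/7 ≈ 1.8571; a fully generic set of size 7 gives K ≈ 4.0000.

|A| = 7, |A + A| = 15, K = 15/7.


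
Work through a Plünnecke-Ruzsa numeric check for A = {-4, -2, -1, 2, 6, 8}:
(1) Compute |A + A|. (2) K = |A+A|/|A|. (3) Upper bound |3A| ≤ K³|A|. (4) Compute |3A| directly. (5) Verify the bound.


|A| = 6.
Step 1: Compute A + A by enumerating all 36 pairs.
A + A = {-8, -6, -5, -4, -3, -2, 0, 1, 2, 4, 5, 6, 7, 8, 10, 12, 14, 16}, so |A + A| = 18.
Step 2: Doubling constant K = |A + A|/|A| = 18/6 = 18/6 ≈ 3.0000.
Step 3: Plünnecke-Ruzsa gives |3A| ≤ K³·|A| = (3.0000)³ · 6 ≈ 162.0000.
Step 4: Compute 3A = A + A + A directly by enumerating all triples (a,b,c) ∈ A³; |3A| = 32.
Step 5: Check 32 ≤ 162.0000? Yes ✓.

K = 18/6, Plünnecke-Ruzsa bound K³|A| ≈ 162.0000, |3A| = 32, inequality holds.


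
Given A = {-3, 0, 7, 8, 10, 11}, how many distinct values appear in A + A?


A + A = {a + a' : a, a' ∈ A}; |A| = 6.
General bounds: 2|A| - 1 ≤ |A + A| ≤ |A|(|A|+1)/2, i.e. 11 ≤ |A + A| ≤ 21.
Lower bound 2|A|-1 is attained iff A is an arithmetic progression.
Enumerate sums a + a' for a ≤ a' (symmetric, so this suffices):
a = -3: -3+-3=-6, -3+0=-3, -3+7=4, -3+8=5, -3+10=7, -3+11=8
a = 0: 0+0=0, 0+7=7, 0+8=8, 0+10=10, 0+11=11
a = 7: 7+7=14, 7+8=15, 7+10=17, 7+11=18
a = 8: 8+8=16, 8+10=18, 8+11=19
a = 10: 10+10=20, 10+11=21
a = 11: 11+11=22
Distinct sums: {-6, -3, 0, 4, 5, 7, 8, 10, 11, 14, 15, 16, 17, 18, 19, 20, 21, 22}
|A + A| = 18

|A + A| = 18


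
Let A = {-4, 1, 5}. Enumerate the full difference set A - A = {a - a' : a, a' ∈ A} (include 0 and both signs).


A - A = {a - a' : a, a' ∈ A}.
Compute a - a' for each ordered pair (a, a'):
a = -4: -4--4=0, -4-1=-5, -4-5=-9
a = 1: 1--4=5, 1-1=0, 1-5=-4
a = 5: 5--4=9, 5-1=4, 5-5=0
Collecting distinct values (and noting 0 appears from a-a):
A - A = {-9, -5, -4, 0, 4, 5, 9}
|A - A| = 7

A - A = {-9, -5, -4, 0, 4, 5, 9}


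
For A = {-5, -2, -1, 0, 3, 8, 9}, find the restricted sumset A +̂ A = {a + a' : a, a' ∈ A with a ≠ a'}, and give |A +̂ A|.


Restricted sumset: A +̂ A = {a + a' : a ∈ A, a' ∈ A, a ≠ a'}.
Equivalently, take A + A and drop any sum 2a that is achievable ONLY as a + a for a ∈ A (i.e. sums representable only with equal summands).
Enumerate pairs (a, a') with a < a' (symmetric, so each unordered pair gives one sum; this covers all a ≠ a'):
  -5 + -2 = -7
  -5 + -1 = -6
  -5 + 0 = -5
  -5 + 3 = -2
  -5 + 8 = 3
  -5 + 9 = 4
  -2 + -1 = -3
  -2 + 0 = -2
  -2 + 3 = 1
  -2 + 8 = 6
  -2 + 9 = 7
  -1 + 0 = -1
  -1 + 3 = 2
  -1 + 8 = 7
  -1 + 9 = 8
  0 + 3 = 3
  0 + 8 = 8
  0 + 9 = 9
  3 + 8 = 11
  3 + 9 = 12
  8 + 9 = 17
Collected distinct sums: {-7, -6, -5, -3, -2, -1, 1, 2, 3, 4, 6, 7, 8, 9, 11, 12, 17}
|A +̂ A| = 17
(Reference bound: |A +̂ A| ≥ 2|A| - 3 for |A| ≥ 2, with |A| = 7 giving ≥ 11.)

|A +̂ A| = 17


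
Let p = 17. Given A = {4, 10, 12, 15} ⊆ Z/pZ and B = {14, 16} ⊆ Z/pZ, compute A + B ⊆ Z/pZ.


Work in Z/17Z: reduce every sum a + b modulo 17.
Enumerate all 8 pairs:
a = 4: 4+14=1, 4+16=3
a = 10: 10+14=7, 10+16=9
a = 12: 12+14=9, 12+16=11
a = 15: 15+14=12, 15+16=14
Distinct residues collected: {1, 3, 7, 9, 11, 12, 14}
|A + B| = 7 (out of 17 total residues).

A + B = {1, 3, 7, 9, 11, 12, 14}
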